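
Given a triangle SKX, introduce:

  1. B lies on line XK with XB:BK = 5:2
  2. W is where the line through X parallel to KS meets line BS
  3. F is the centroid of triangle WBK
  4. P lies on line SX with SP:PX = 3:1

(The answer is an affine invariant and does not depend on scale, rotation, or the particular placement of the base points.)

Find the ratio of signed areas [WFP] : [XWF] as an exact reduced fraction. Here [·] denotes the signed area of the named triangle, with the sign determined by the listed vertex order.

[WFP]:[XWF] = 97/120

Choose coordinates S = (0, 0), K = (1, 0), X = (0, 1).
1. B lies on line XK with XB:BK = 5:2 ⇒ B = (5/7, 2/7)
2. W is where the line through X parallel to KS meets line BS ⇒ W = (5/2, 1)
3. F is the centroid of triangle WBK ⇒ F = (59/42, 3/7)
4. P lies on line SX with SP:PX = 3:1 ⇒ P = (0, 3/4)
2·[WFP] = -97/84, 2·[XWF] = -10/7
[WFP]:[XWF] = -97/84:-10/7 = 97/120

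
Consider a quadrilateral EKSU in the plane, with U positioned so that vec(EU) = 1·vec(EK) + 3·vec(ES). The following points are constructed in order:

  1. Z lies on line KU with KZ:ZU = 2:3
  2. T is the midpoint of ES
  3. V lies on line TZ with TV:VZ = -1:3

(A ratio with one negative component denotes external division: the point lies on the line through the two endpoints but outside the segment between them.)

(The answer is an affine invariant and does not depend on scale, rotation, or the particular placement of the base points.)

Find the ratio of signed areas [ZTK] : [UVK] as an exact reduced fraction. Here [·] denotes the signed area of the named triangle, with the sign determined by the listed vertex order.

Work in coordinates with E = (0, 0), K = (1, 0), S = (0, 1), U = (1, 3).
1. Z lies on line KU with KZ:ZU = 2:3 ⇒ Z = (1, 6/5)
2. T is the midpoint of ES ⇒ T = (0, 1/2)
3. V lies on line TZ with TV:VZ = -1:3 ⇒ V = (-1/2, 3/20)
2·[ZTK] = 6/5, 2·[UVK] = 9/2
[ZTK]:[UVK] = 6/5:9/2 = 4/15

[ZTK]:[UVK] = 4/15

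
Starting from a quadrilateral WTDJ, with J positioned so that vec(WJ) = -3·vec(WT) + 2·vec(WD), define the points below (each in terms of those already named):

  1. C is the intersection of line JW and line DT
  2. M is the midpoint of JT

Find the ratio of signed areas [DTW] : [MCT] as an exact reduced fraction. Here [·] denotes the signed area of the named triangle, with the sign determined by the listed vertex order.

Choose coordinates W = (0, 0), T = (1, 0), D = (0, 1), J = (-3, 2).
1. C is the intersection of line JW and line DT ⇒ C = (3, -2)
2. M is the midpoint of JT ⇒ M = (-1, 1)
2·[DTW] = -1, 2·[MCT] = 2
[DTW]:[MCT] = -1:2 = -1/2

[DTW]:[MCT] = -1/2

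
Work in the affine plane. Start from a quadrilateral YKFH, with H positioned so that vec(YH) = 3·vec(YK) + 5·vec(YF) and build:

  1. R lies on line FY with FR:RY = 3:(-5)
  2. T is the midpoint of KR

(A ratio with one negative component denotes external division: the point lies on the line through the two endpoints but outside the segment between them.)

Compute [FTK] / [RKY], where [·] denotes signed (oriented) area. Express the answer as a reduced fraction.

[FTK]:[RKY] = 3/10

Choose coordinates Y = (0, 0), K = (1, 0), F = (0, 1), H = (3, 5).
1. R lies on line FY with FR:RY = 3:(-5) ⇒ R = (0, 5/2)
2. T is the midpoint of KR ⇒ T = (1/2, 5/4)
2·[FTK] = -3/4, 2·[RKY] = -5/2
[FTK]:[RKY] = -3/4:-5/2 = 3/10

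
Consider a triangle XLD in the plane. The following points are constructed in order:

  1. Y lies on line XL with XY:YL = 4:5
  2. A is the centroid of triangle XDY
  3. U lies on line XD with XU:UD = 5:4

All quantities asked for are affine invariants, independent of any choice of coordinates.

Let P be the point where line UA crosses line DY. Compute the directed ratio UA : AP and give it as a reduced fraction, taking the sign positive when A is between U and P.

UA:AP = 1/3

Set X = (0, 0), L = (1, 0), D = (0, 1); any affine frame gives the same invariant.
1. Y lies on line XL with XY:YL = 4:5 ⇒ Y = (4/9, 0)
2. A is the centroid of triangle XDY ⇒ A = (4/27, 1/3)
3. U lies on line XD with XU:UD = 5:4 ⇒ U = (0, 5/9)
line UA meets DY at P = (16/27, -1/3)
A = U + t·(P−U) with t = 1/4, so UA:AP = 1/4:3/4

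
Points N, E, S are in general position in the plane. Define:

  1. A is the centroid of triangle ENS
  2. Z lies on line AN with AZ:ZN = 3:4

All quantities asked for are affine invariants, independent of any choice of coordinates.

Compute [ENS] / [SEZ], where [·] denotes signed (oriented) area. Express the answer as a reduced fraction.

[ENS]:[SEZ] = 21/13

Assign N = (0, 0), E = (1, 0), S = (0, 1) — the answer is frame-independent, so this choice is without loss of generality.
1. A is the centroid of triangle ENS ⇒ A = (1/3, 1/3)
2. Z lies on line AN with AZ:ZN = 3:4 ⇒ Z = (4/21, 4/21)
2·[ENS] = -1, 2·[SEZ] = -13/21
[ENS]:[SEZ] = -1:-13/21 = 21/13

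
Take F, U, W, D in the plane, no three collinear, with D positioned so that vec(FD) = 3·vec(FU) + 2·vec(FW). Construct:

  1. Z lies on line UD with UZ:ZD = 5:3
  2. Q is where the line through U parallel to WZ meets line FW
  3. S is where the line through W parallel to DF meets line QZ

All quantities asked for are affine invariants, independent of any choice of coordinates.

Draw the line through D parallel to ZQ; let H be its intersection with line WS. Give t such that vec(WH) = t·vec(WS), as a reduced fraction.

t = 11/15

Assign F = (0, 0), U = (1, 0), W = (0, 1), D = (3, 2) — the answer is frame-independent, so this choice is without loss of generality.
1. Z lies on line UD with UZ:ZD = 5:3 ⇒ Z = (9/4, 5/4)
2. Q is where the line through U parallel to WZ meets line FW ⇒ Q = (0, -1/9)
3. S is where the line through W parallel to DF meets line QZ ⇒ S = (-18, -11)
through D parallel to ZQ: direction (-9/4, -49/36); meets WS at H = (-66/5, -39/5)
H = W + t·(S−W) with t = 11/15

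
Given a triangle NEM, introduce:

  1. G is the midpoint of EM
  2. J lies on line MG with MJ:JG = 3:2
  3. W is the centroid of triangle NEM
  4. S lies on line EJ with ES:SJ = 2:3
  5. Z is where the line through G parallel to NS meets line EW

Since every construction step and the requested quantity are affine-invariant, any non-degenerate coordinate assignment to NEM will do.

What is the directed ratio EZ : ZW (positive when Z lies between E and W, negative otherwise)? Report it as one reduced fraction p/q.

EZ:ZW = -75/11

Choose coordinates N = (0, 0), E = (1, 0), M = (0, 1).
1. G is the midpoint of EM ⇒ G = (1/2, 1/2)
2. J lies on line MG with MJ:JG = 3:2 ⇒ J = (3/10, 7/10)
3. W is the centroid of triangle NEM ⇒ W = (1/3, 1/3)
4. S lies on line EJ with ES:SJ = 2:3 ⇒ S = (18/25, 7/25)
5. Z is where the line through G parallel to NS meets line EW ⇒ Z = (7/32, 25/64)
Z = E + t·(W−E) with t = 75/64, so EZ:ZW = t:(1−t) = 75/64:-11/64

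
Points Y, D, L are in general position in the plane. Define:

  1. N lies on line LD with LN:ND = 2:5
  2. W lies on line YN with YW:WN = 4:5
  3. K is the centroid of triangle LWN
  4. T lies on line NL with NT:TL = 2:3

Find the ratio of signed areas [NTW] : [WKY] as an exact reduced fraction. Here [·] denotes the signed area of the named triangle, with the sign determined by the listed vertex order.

Assign Y = (0, 0), D = (1, 0), L = (0, 1) — the answer is frame-independent, so this choice is without loss of generality.
1. N lies on line LD with LN:ND = 2:5 ⇒ N = (2/7, 5/7)
2. W lies on line YN with YW:WN = 4:5 ⇒ W = (8/63, 20/63)
3. K is the centroid of triangle LWN ⇒ K = (26/189, 128/189)
4. T lies on line NL with NT:TL = 2:3 ⇒ T = (6/35, 29/35)
2·[NTW] = 4/63, 2·[WKY] = 8/189
[NTW]:[WKY] = 4/63:8/189 = 3/2

[NTW]:[WKY] = 3/2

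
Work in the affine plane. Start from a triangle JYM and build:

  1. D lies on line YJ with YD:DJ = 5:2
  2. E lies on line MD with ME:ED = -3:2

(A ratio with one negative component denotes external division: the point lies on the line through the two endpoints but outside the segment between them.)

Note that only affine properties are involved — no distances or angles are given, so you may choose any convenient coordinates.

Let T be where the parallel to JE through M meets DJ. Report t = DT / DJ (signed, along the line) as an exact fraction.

Choose coordinates J = (0, 0), Y = (1, 0), M = (0, 1).
1. D lies on line YJ with YD:DJ = 5:2 ⇒ D = (2/7, 0)
2. E lies on line MD with ME:ED = -3:2 ⇒ E = (6/7, -2)
through M parallel to JE: direction (6/7, -2); meets DJ at T = (3/7, 0)
T = D + t·(J−D) with t = -1/2

t = -1/2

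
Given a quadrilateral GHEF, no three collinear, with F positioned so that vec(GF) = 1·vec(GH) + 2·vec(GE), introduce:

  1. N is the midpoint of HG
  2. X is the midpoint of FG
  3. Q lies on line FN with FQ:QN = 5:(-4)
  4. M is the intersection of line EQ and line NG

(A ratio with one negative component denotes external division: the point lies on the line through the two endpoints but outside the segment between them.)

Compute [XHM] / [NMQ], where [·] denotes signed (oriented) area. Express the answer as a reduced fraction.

Set G = (0, 0), H = (1, 0), E = (0, 1), F = (1, 2); any affine frame gives the same invariant.
1. N is the midpoint of HG ⇒ N = (1/2, 0)
2. X is the midpoint of FG ⇒ X = (1/2, 1)
3. Q lies on line FN with FQ:QN = 5:(-4) ⇒ Q = (-3/2, -8)
4. M is the intersection of line EQ and line NG ⇒ M = (-1/6, 0)
2·[XHM] = -7/6, 2·[NMQ] = 16/3
[XHM]:[NMQ] = -7/6:16/3 = -7/32

[XHM]:[NMQ] = -7/32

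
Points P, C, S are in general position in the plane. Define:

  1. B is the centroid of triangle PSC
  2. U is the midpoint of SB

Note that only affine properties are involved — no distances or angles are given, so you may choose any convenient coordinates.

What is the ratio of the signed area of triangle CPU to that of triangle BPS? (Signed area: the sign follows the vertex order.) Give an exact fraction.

[CPU]:[BPS] = 2

Set P = (0, 0), C = (1, 0), S = (0, 1); any affine frame gives the same invariant.
1. B is the centroid of triangle PSC ⇒ B = (1/3, 1/3)
2. U is the midpoint of SB ⇒ U = (1/6, 2/3)
2·[CPU] = -2/3, 2·[BPS] = -1/3
[CPU]:[BPS] = -2/3:-1/3 = 2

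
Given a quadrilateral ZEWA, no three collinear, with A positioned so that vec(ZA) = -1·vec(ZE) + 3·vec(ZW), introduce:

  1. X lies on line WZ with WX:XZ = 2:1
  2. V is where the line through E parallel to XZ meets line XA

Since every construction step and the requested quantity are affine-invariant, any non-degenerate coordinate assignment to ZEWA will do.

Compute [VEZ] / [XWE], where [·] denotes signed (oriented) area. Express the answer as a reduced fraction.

Assign Z = (0, 0), E = (1, 0), W = (0, 1), A = (-1, 3) — the answer is frame-independent, so this choice is without loss of generality.
1. X lies on line WZ with WX:XZ = 2:1 ⇒ X = (0, 1/3)
2. V is where the line through E parallel to XZ meets line XA ⇒ V = (1, -7/3)
2·[VEZ] = 7/3, 2·[XWE] = -2/3
[VEZ]:[XWE] = 7/3:-2/3 = -7/2

[VEZ]:[XWE] = -7/2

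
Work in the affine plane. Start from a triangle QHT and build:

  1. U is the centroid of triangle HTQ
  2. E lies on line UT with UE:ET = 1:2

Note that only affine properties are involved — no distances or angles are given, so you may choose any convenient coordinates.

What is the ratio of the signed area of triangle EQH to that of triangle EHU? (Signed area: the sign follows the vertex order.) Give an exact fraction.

Choose coordinates Q = (0, 0), H = (1, 0), T = (0, 1).
1. U is the centroid of triangle HTQ ⇒ U = (1/3, 1/3)
2. E lies on line UT with UE:ET = 1:2 ⇒ E = (2/9, 5/9)
2·[EQH] = 5/9, 2·[EHU] = -1/9
[EQH]:[EHU] = 5/9:-1/9 = -5

[EQH]:[EHU] = -5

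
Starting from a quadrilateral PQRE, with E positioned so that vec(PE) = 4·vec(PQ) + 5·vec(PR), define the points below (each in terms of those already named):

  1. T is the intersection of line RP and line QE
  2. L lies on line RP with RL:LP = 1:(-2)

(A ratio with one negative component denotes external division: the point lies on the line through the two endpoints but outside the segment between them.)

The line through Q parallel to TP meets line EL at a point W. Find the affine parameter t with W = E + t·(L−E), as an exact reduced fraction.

t = 3/4

Choose coordinates P = (0, 0), Q = (1, 0), R = (0, 1), E = (4, 5).
1. T is the intersection of line RP and line QE ⇒ T = (0, -5/3)
2. L lies on line RP with RL:LP = 1:(-2) ⇒ L = (0, 2)
through Q parallel to TP: direction (0, 5/3); meets EL at W = (1, 11/4)
W = E + t·(L−E) with t = 3/4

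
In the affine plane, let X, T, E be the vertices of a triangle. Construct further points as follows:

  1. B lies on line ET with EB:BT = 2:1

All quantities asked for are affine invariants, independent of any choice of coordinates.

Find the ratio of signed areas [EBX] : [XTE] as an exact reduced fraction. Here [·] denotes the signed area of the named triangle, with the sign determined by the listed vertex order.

[EBX]:[XTE] = -2/3

Work in coordinates with X = (0, 0), T = (1, 0), E = (0, 1).
1. B lies on line ET with EB:BT = 2:1 ⇒ B = (2/3, 1/3)
2·[EBX] = -2/3, 2·[XTE] = 1
[EBX]:[XTE] = -2/3:1 = -2/3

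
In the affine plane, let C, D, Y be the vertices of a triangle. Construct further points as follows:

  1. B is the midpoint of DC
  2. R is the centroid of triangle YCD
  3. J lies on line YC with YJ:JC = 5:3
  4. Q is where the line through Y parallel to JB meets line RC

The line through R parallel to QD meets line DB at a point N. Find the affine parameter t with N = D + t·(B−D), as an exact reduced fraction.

Set C = (0, 0), D = (1, 0), Y = (0, 1); any affine frame gives the same invariant.
1. B is the midpoint of DC ⇒ B = (1/2, 0)
2. R is the centroid of triangle YCD ⇒ R = (1/3, 1/3)
3. J lies on line YC with YJ:JC = 5:3 ⇒ J = (0, 3/8)
4. Q is where the line through Y parallel to JB meets line RC ⇒ Q = (4/7, 4/7)
through R parallel to QD: direction (3/7, -4/7); meets DB at N = (7/12, 0)
N = D + t·(B−D) with t = 5/6

t = 5/6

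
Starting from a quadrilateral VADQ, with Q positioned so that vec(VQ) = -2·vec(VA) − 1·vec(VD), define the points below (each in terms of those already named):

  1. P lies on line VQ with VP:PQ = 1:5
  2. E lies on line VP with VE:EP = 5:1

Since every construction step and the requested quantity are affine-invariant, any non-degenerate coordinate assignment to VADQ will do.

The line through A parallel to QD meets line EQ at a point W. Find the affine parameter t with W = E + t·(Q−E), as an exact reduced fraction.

Work in coordinates with V = (0, 0), A = (1, 0), D = (0, 1), Q = (-2, -1).
1. P lies on line VQ with VP:PQ = 1:5 ⇒ P = (-1/3, -1/6)
2. E lies on line VP with VE:EP = 5:1 ⇒ E = (-5/18, -5/36)
through A parallel to QD: direction (2, 2); meets EQ at W = (2, 1)
W = E + t·(Q−E) with t = -41/31

t = -41/31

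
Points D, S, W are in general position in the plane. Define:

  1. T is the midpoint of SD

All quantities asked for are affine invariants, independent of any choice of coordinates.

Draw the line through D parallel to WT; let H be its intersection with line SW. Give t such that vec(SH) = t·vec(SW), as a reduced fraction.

Set D = (0, 0), S = (1, 0), W = (0, 1); any affine frame gives the same invariant.
1. T is the midpoint of SD ⇒ T = (1/2, 0)
through D parallel to WT: direction (1/2, -1); meets SW at H = (-1, 2)
H = S + t·(W−S) with t = 2

t = 2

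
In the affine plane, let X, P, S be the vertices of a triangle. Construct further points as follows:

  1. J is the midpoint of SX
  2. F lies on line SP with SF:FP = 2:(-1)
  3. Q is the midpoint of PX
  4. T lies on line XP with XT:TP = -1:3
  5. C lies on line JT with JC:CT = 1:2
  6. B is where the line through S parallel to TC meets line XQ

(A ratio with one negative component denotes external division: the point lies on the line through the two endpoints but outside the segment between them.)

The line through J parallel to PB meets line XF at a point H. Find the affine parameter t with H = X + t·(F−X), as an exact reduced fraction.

Choose coordinates X = (0, 0), P = (1, 0), S = (0, 1).
1. J is the midpoint of SX ⇒ J = (0, 1/2)
2. F lies on line SP with SF:FP = 2:(-1) ⇒ F = (2, -1)
3. Q is the midpoint of PX ⇒ Q = (1/2, 0)
4. T lies on line XP with XT:TP = -1:3 ⇒ T = (-1/2, 0)
5. C lies on line JT with JC:CT = 1:2 ⇒ C = (-1/6, 1/3)
6. B is where the line through S parallel to TC meets line XQ ⇒ B = (-1, 0)
through J parallel to PB: direction (-2, 0); meets XF at H = (-1, 1/2)
H = X + t·(F−X) with t = -1/2

t = -1/2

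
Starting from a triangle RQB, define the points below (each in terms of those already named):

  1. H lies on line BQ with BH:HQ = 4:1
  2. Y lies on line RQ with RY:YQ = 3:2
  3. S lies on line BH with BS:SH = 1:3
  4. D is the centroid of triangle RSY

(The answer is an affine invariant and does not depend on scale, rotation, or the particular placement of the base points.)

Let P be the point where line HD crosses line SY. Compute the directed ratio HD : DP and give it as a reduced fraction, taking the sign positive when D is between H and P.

HD:DP = -5/2

Choose coordinates R = (0, 0), Q = (1, 0), B = (0, 1).
1. H lies on line BQ with BH:HQ = 4:1 ⇒ H = (4/5, 1/5)
2. Y lies on line RQ with RY:YQ = 3:2 ⇒ Y = (3/5, 0)
3. S lies on line BH with BS:SH = 1:3 ⇒ S = (1/5, 4/5)
4. D is the centroid of triangle RSY ⇒ D = (4/15, 4/15)
line HD meets SY at P = (12/25, 6/25)
D = H + t·(P−H) with t = 5/3, so HD:DP = 5/3:-2/3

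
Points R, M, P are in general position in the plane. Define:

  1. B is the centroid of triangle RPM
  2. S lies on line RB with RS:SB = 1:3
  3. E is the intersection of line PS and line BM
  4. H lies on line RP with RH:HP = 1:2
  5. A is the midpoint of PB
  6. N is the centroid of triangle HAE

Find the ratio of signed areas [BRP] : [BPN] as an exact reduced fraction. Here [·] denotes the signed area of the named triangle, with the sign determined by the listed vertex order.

[BRP]:[BPN] = -63/23

Work in coordinates with R = (0, 0), M = (1, 0), P = (0, 1).
1. B is the centroid of triangle RPM ⇒ B = (1/3, 1/3)
2. S lies on line RB with RS:SB = 1:3 ⇒ S = (1/12, 1/12)
3. E is the intersection of line PS and line BM ⇒ E = (1/21, 10/21)
4. H lies on line RP with RH:HP = 1:2 ⇒ H = (0, 1/3)
5. A is the midpoint of PB ⇒ A = (1/6, 2/3)
6. N is the centroid of triangle HAE ⇒ N = (1/14, 31/63)
2·[BRP] = -1/3, 2·[BPN] = 23/189
[BRP]:[BPN] = -1/3:23/189 = -63/23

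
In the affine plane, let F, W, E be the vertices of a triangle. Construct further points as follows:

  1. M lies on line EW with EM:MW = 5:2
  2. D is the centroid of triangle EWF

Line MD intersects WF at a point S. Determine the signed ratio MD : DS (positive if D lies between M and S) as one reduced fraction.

Work in coordinates with F = (0, 0), W = (1, 0), E = (0, 1).
1. M lies on line EW with EM:MW = 5:2 ⇒ M = (5/7, 2/7)
2. D is the centroid of triangle EWF ⇒ D = (1/3, 1/3)
line MD meets WF at S = (3, 0)
D = M + t·(S−M) with t = -1/6, so MD:DS = -1/6:7/6

MD:DS = -1/7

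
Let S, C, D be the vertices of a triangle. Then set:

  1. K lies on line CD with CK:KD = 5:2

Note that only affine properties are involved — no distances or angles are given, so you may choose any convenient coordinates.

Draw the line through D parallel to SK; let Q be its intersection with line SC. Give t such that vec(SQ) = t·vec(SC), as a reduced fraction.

Choose coordinates S = (0, 0), C = (1, 0), D = (0, 1).
1. K lies on line CD with CK:KD = 5:2 ⇒ K = (2/7, 5/7)
through D parallel to SK: direction (2/7, 5/7); meets SC at Q = (-2/5, 0)
Q = S + t·(C−S) with t = -2/5

t = -2/5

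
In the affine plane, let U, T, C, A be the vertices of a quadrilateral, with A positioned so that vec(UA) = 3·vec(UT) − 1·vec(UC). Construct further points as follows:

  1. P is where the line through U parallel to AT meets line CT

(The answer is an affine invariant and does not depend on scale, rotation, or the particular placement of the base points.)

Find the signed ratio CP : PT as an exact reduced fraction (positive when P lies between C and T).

CP:PT = -2

Assign U = (0, 0), T = (1, 0), C = (0, 1), A = (3, -1) — the answer is frame-independent, so this choice is without loss of generality.
1. P is where the line through U parallel to AT meets line CT ⇒ P = (2, -1)
P = C + t·(T−C) with t = 2, so CP:PT = t:(1−t) = 2:-1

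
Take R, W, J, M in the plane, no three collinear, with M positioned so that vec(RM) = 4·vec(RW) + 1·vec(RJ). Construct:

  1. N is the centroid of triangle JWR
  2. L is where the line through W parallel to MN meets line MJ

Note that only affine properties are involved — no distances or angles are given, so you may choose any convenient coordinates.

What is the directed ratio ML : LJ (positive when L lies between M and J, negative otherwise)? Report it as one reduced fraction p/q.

Set R = (0, 0), W = (1, 0), J = (0, 1), M = (4, 1); any affine frame gives the same invariant.
1. N is the centroid of triangle JWR ⇒ N = (1/3, 1/3)
2. L is where the line through W parallel to MN meets line MJ ⇒ L = (13/2, 1)
L = M + t·(J−M) with t = -5/8, so ML:LJ = t:(1−t) = -5/8:13/8

ML:LJ = -5/13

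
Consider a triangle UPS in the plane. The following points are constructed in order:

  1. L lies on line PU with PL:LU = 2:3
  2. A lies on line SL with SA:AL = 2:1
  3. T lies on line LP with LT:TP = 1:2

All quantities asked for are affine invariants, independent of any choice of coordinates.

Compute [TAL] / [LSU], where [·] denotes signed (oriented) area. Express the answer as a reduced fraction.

[TAL]:[LSU] = 2/27

Set U = (0, 0), P = (1, 0), S = (0, 1); any affine frame gives the same invariant.
1. L lies on line PU with PL:LU = 2:3 ⇒ L = (3/5, 0)
2. A lies on line SL with SA:AL = 2:1 ⇒ A = (2/5, 1/3)
3. T lies on line LP with LT:TP = 1:2 ⇒ T = (11/15, 0)
2·[TAL] = 2/45, 2·[LSU] = 3/5
[TAL]:[LSU] = 2/45:3/5 = 2/27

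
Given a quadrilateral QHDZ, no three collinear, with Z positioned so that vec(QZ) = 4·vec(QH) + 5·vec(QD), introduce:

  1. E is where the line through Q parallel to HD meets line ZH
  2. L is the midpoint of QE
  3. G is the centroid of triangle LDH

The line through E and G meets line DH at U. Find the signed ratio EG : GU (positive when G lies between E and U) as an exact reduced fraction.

Assign Q = (0, 0), H = (1, 0), D = (0, 1), Z = (4, 5) — the answer is frame-independent, so this choice is without loss of generality.
1. E is where the line through Q parallel to HD meets line ZH ⇒ E = (5/8, -5/8)
2. L is the midpoint of QE ⇒ L = (5/16, -5/16)
3. G is the centroid of triangle LDH ⇒ G = (7/16, 11/48)
line EG meets DH at U = (11/32, 21/32)
G = E + t·(U−E) with t = 2/3, so EG:GU = 2/3:1/3

EG:GU = 2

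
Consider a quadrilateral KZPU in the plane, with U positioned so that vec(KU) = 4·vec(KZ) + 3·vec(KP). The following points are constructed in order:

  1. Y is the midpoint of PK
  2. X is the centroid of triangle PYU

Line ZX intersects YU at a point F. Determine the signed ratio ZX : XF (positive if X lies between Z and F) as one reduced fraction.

Work in coordinates with K = (0, 0), Z = (1, 0), P = (0, 1), U = (4, 3).
1. Y is the midpoint of PK ⇒ Y = (0, 1/2)
2. X is the centroid of triangle PYU ⇒ X = (4/3, 3/2)
line ZX meets YU at F = (40/31, 81/62)
X = Z + t·(F−Z) with t = 31/27, so ZX:XF = 31/27:-4/27

ZX:XF = -31/4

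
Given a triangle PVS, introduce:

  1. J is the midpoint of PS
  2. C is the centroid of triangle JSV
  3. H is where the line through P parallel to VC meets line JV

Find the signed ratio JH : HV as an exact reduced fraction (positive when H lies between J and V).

Set P = (0, 0), V = (1, 0), S = (0, 1); any affine frame gives the same invariant.
1. J is the midpoint of PS ⇒ J = (0, 1/2)
2. C is the centroid of triangle JSV ⇒ C = (1/3, 1/2)
3. H is where the line through P parallel to VC meets line JV ⇒ H = (-2, 3/2)
H = J + t·(V−J) with t = -2, so JH:HV = t:(1−t) = -2:3

JH:HV = -2/3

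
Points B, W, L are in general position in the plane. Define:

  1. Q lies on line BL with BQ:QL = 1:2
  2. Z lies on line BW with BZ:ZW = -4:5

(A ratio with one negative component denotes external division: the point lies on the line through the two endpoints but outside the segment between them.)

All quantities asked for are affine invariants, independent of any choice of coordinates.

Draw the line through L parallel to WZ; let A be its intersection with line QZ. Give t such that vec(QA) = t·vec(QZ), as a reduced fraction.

Work in coordinates with B = (0, 0), W = (1, 0), L = (0, 1).
1. Q lies on line BL with BQ:QL = 1:2 ⇒ Q = (0, 1/3)
2. Z lies on line BW with BZ:ZW = -4:5 ⇒ Z = (-4, 0)
through L parallel to WZ: direction (-5, 0); meets QZ at A = (8, 1)
A = Q + t·(Z−Q) with t = -2

t = -2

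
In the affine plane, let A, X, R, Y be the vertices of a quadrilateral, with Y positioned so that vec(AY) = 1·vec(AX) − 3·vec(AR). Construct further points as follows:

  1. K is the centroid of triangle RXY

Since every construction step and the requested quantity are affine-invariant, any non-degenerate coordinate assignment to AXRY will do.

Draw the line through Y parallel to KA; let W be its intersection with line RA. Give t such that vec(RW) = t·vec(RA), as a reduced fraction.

Work in coordinates with A = (0, 0), X = (1, 0), R = (0, 1), Y = (1, -3).
1. K is the centroid of triangle RXY ⇒ K = (2/3, -2/3)
through Y parallel to KA: direction (-2/3, 2/3); meets RA at W = (0, -2)
W = R + t·(A−R) with t = 3

t = 3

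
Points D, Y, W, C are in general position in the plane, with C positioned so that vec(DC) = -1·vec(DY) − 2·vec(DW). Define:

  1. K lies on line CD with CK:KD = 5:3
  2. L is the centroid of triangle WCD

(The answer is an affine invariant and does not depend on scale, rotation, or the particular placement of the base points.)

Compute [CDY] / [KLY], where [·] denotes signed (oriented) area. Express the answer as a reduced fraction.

[CDY]:[KLY] = 48/13

Choose coordinates D = (0, 0), Y = (1, 0), W = (0, 1), C = (-1, -2).
1. K lies on line CD with CK:KD = 5:3 ⇒ K = (-3/8, -3/4)
2. L is the centroid of triangle WCD ⇒ L = (-1/3, -1/3)
2·[CDY] = -2, 2·[KLY] = -13/24
[CDY]:[KLY] = -2:-13/24 = 48/13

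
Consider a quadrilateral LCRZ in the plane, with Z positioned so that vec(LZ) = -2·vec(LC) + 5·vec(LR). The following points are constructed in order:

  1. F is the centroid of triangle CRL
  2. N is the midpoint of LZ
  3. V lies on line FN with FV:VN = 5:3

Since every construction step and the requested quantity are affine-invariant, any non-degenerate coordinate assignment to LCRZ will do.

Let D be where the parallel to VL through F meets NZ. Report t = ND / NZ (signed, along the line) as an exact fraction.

Work in coordinates with L = (0, 0), C = (1, 0), R = (0, 1), Z = (-2, 5).
1. F is the centroid of triangle CRL ⇒ F = (1/3, 1/3)
2. N is the midpoint of LZ ⇒ N = (-1, 5/2)
3. V lies on line FN with FV:VN = 5:3 ⇒ V = (-1/2, 27/16)
through F parallel to VL: direction (1/2, -27/16); meets NZ at D = (5/3, -25/6)
D = N + t·(Z−N) with t = -8/3

t = -8/3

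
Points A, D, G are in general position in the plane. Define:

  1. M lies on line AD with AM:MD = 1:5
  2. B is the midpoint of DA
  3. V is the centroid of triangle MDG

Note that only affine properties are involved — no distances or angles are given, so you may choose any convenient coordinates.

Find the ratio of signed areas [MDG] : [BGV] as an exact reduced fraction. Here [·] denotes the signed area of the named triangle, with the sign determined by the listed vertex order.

Set A = (0, 0), D = (1, 0), G = (0, 1); any affine frame gives the same invariant.
1. M lies on line AD with AM:MD = 1:5 ⇒ M = (1/6, 0)
2. B is the midpoint of DA ⇒ B = (1/2, 0)
3. V is the centroid of triangle MDG ⇒ V = (7/18, 1/3)
2·[MDG] = 5/6, 2·[BGV] = -1/18
[MDG]:[BGV] = 5/6:-1/18 = -15

[MDG]:[BGV] = -15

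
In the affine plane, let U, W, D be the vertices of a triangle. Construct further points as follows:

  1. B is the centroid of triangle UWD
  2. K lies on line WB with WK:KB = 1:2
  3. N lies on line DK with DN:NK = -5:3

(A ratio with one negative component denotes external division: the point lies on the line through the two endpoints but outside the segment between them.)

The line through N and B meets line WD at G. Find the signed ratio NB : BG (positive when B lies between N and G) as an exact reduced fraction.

NB:BG = -1/6

Assign U = (0, 0), W = (1, 0), D = (0, 1) — the answer is frame-independent, so this choice is without loss of generality.
1. B is the centroid of triangle UWD ⇒ B = (1/3, 1/3)
2. K lies on line WB with WK:KB = 1:2 ⇒ K = (7/9, 1/9)
3. N lies on line DK with DN:NK = -5:3 ⇒ N = (35/18, -11/9)
line NB meets WD at G = (10, -9)
B = N + t·(G−N) with t = -1/5, so NB:BG = -1/5:6/5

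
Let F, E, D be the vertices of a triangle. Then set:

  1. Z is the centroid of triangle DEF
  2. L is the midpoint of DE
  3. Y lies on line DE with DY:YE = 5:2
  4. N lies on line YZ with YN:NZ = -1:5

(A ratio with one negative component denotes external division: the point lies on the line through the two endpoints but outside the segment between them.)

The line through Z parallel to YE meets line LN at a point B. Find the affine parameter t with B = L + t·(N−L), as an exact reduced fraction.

t = -4

Assign F = (0, 0), E = (1, 0), D = (0, 1) — the answer is frame-independent, so this choice is without loss of generality.
1. Z is the centroid of triangle DEF ⇒ Z = (1/3, 1/3)
2. L is the midpoint of DE ⇒ L = (1/2, 1/2)
3. Y lies on line DE with DY:YE = 5:2 ⇒ Y = (5/7, 2/7)
4. N lies on line YZ with YN:NZ = -1:5 ⇒ N = (17/21, 23/84)
through Z parallel to YE: direction (2/7, -2/7); meets LN at B = (-31/42, 59/42)
B = L + t·(N−L) with t = -4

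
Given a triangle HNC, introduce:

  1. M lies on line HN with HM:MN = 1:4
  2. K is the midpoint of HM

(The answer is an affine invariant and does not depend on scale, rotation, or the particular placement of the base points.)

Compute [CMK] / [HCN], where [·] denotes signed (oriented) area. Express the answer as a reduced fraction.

Choose coordinates H = (0, 0), N = (1, 0), C = (0, 1).
1. M lies on line HN with HM:MN = 1:4 ⇒ M = (1/5, 0)
2. K is the midpoint of HM ⇒ K = (1/10, 0)
2·[CMK] = -1/10, 2·[HCN] = -1
[CMK]:[HCN] = -1/10:-1 = 1/10

[CMK]:[HCN] = 1/10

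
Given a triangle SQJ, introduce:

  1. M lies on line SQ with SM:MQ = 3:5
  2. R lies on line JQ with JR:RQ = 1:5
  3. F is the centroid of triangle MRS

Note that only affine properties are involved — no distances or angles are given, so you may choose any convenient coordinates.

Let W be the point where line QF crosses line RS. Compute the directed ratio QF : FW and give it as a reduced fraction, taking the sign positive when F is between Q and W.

QF:FW = 7

Choose coordinates S = (0, 0), Q = (1, 0), J = (0, 1).
1. M lies on line SQ with SM:MQ = 3:5 ⇒ M = (3/8, 0)
2. R lies on line JQ with JR:RQ = 1:5 ⇒ R = (1/6, 5/6)
3. F is the centroid of triangle MRS ⇒ F = (13/72, 5/18)
line QF meets RS at W = (4/63, 20/63)
F = Q + t·(W−Q) with t = 7/8, so QF:FW = 7/8:1/8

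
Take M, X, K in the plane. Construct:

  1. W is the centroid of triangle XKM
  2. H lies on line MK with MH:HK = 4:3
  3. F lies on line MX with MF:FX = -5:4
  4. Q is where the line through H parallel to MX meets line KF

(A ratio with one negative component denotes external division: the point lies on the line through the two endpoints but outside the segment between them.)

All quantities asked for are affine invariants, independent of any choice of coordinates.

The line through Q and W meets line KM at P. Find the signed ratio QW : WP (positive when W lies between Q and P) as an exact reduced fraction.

QW:WP = 38/7

Work in coordinates with M = (0, 0), X = (1, 0), K = (0, 1).
1. W is the centroid of triangle XKM ⇒ W = (1/3, 1/3)
2. H lies on line MK with MH:HK = 4:3 ⇒ H = (0, 4/7)
3. F lies on line MX with MF:FX = -5:4 ⇒ F = (5, 0)
4. Q is where the line through H parallel to MX meets line KF ⇒ Q = (15/7, 4/7)
line QW meets KM at P = (0, 11/38)
W = Q + t·(P−Q) with t = 38/45, so QW:WP = 38/45:7/45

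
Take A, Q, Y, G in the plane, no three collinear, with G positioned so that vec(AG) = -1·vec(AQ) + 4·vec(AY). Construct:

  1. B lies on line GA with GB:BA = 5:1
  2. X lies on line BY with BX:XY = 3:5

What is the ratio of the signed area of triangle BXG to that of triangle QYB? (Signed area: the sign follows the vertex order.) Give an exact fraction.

Work in coordinates with A = (0, 0), Q = (1, 0), Y = (0, 1), G = (-1, 4).
1. B lies on line GA with GB:BA = 5:1 ⇒ B = (-1/6, 2/3)
2. X lies on line BY with BX:XY = 3:5 ⇒ X = (-5/48, 19/24)
2·[BXG] = 5/16, 2·[QYB] = 1/2
[BXG]:[QYB] = 5/16:1/2 = 5/8

[BXG]:[QYB] = 5/8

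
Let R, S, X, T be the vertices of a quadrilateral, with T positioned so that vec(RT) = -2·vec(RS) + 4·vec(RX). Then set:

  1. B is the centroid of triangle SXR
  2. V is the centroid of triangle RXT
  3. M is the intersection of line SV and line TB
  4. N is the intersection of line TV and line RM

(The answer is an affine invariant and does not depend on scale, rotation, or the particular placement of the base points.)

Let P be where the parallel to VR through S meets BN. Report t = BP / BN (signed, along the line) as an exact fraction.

t = -104/61

Assign R = (0, 0), S = (1, 0), X = (0, 1), T = (-2, 4) — the answer is frame-independent, so this choice is without loss of generality.
1. B is the centroid of triangle SXR ⇒ B = (1/3, 1/3)
2. V is the centroid of triangle RXT ⇒ V = (-2/3, 5/3)
3. M is the intersection of line SV and line TB ⇒ M = (-1/4, 5/4)
4. N is the intersection of line TV and line RM ⇒ N = (-2/13, 10/13)
through S parallel to VR: direction (2/3, -5/3); meets BN at P = (71/61, -25/61)
P = B + t·(N−B) with t = -104/61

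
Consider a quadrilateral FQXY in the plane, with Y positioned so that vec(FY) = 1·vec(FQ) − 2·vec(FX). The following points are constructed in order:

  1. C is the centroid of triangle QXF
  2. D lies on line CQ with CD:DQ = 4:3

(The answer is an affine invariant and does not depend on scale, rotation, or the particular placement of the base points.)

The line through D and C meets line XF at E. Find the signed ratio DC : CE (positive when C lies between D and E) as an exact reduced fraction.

DC:CE = 8/7

Choose coordinates F = (0, 0), Q = (1, 0), X = (0, 1), Y = (1, -2).
1. C is the centroid of triangle QXF ⇒ C = (1/3, 1/3)
2. D lies on line CQ with CD:DQ = 4:3 ⇒ D = (5/7, 1/7)
line DC meets XF at E = (0, 1/2)
C = D + t·(E−D) with t = 8/15, so DC:CE = 8/15:7/15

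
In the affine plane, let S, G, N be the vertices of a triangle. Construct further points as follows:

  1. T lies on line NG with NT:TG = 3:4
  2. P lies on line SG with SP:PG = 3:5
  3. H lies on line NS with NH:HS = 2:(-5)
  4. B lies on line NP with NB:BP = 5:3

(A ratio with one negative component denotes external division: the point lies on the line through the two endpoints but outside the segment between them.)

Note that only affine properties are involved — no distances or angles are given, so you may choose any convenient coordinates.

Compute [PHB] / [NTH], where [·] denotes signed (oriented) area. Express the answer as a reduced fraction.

[PHB]:[NTH] = 21/64

Work in coordinates with S = (0, 0), G = (1, 0), N = (0, 1).
1. T lies on line NG with NT:TG = 3:4 ⇒ T = (3/7, 4/7)
2. P lies on line SG with SP:PG = 3:5 ⇒ P = (3/8, 0)
3. H lies on line NS with NH:HS = 2:(-5) ⇒ H = (0, 5/3)
4. B lies on line NP with NB:BP = 5:3 ⇒ B = (15/64, 3/8)
2·[PHB] = 3/32, 2·[NTH] = 2/7
[PHB]:[NTH] = 3/32:2/7 = 21/64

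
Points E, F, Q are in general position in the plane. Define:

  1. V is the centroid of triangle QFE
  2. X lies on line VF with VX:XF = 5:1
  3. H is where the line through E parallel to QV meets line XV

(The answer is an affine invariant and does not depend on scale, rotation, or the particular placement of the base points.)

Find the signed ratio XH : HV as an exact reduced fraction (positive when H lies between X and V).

Set E = (0, 0), F = (1, 0), Q = (0, 1); any affine frame gives the same invariant.
1. V is the centroid of triangle QFE ⇒ V = (1/3, 1/3)
2. X lies on line VF with VX:XF = 5:1 ⇒ X = (8/9, 1/18)
3. H is where the line through E parallel to QV meets line XV ⇒ H = (-1/3, 2/3)
H = X + t·(V−X) with t = 11/5, so XH:HV = t:(1−t) = 11/5:-6/5

XH:HV = -11/6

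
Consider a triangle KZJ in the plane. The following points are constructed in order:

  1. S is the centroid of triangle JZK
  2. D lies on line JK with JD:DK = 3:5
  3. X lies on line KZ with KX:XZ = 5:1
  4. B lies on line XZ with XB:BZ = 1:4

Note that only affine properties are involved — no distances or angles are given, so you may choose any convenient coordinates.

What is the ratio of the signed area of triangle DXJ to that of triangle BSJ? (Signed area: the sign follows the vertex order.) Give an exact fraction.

Choose coordinates K = (0, 0), Z = (1, 0), J = (0, 1).
1. S is the centroid of triangle JZK ⇒ S = (1/3, 1/3)
2. D lies on line JK with JD:DK = 3:5 ⇒ D = (0, 5/8)
3. X lies on line KZ with KX:XZ = 5:1 ⇒ X = (5/6, 0)
4. B lies on line XZ with XB:BZ = 1:4 ⇒ B = (13/15, 0)
2·[DXJ] = 5/16, 2·[BSJ] = -11/45
[DXJ]:[BSJ] = 5/16:-11/45 = -225/176

[DXJ]:[BSJ] = -225/176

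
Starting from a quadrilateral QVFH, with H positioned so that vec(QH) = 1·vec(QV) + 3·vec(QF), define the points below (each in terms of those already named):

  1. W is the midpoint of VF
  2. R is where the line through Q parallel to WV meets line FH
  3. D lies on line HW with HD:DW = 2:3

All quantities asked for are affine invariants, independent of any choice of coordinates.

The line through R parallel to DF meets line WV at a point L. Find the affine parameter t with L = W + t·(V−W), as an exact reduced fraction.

t = -7/9

Work in coordinates with Q = (0, 0), V = (1, 0), F = (0, 1), H = (1, 3).
1. W is the midpoint of VF ⇒ W = (1/2, 1/2)
2. R is where the line through Q parallel to WV meets line FH ⇒ R = (-1/3, 1/3)
3. D lies on line HW with HD:DW = 2:3 ⇒ D = (4/5, 2)
through R parallel to DF: direction (-4/5, -1); meets WV at L = (1/9, 8/9)
L = W + t·(V−W) with t = -7/9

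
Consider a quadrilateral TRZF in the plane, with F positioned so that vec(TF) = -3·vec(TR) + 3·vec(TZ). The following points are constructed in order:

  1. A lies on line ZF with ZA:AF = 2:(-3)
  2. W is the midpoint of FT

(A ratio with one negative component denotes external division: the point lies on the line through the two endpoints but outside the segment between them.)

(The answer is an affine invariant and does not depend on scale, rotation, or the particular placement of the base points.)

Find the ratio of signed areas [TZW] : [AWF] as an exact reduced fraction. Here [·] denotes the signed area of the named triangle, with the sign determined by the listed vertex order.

Work in coordinates with T = (0, 0), R = (1, 0), Z = (0, 1), F = (-3, 3).
1. A lies on line ZF with ZA:AF = 2:(-3) ⇒ A = (6, -3)
2. W is the midpoint of FT ⇒ W = (-3/2, 3/2)
2·[TZW] = 3/2, 2·[AWF] = -9/2
[TZW]:[AWF] = 3/2:-9/2 = -1/3

[TZW]:[AWF] = -1/3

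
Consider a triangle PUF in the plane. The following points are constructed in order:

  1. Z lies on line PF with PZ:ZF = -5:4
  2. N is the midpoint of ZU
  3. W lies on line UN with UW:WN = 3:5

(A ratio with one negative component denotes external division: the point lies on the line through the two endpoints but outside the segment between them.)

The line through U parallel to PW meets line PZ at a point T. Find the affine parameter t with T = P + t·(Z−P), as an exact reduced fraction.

t = -3/13

Assign P = (0, 0), U = (1, 0), F = (0, 1) — the answer is frame-independent, so this choice is without loss of generality.
1. Z lies on line PF with PZ:ZF = -5:4 ⇒ Z = (0, 5)
2. N is the midpoint of ZU ⇒ N = (1/2, 5/2)
3. W lies on line UN with UW:WN = 3:5 ⇒ W = (13/16, 15/16)
through U parallel to PW: direction (13/16, 15/16); meets PZ at T = (0, -15/13)
T = P + t·(Z−P) with t = -3/13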